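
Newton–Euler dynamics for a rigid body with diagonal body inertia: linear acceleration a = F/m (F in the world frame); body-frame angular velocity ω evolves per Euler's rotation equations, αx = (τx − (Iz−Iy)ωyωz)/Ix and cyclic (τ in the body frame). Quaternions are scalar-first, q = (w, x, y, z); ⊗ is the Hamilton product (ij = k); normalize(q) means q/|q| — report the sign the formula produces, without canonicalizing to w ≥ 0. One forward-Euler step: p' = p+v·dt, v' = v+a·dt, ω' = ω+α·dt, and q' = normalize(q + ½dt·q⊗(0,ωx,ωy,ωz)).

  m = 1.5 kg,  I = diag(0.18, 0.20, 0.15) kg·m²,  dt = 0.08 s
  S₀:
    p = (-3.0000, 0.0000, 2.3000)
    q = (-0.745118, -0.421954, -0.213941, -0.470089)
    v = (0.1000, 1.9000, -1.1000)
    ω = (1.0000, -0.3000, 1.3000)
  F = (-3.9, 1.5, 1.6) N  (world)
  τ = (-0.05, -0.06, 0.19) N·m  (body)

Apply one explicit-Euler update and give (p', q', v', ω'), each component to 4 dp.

p' = (-2.9920, 0.1520, 2.2120)
q' = (-0.7048, -0.4675, -0.2014, -0.4941)
v' = (-0.1080, 1.9800, -1.0147)
ω' = (0.9691, -0.3396, 1.4045)

angular accel α = (-0.3861, -0.4950, 1.3067)
ω' = ω + α·dt = (0.9691, -0.3396, 1.4045)
Hamilton product q⊗(0,ω) = (0.9688874, -1.1642680, 0.3019866, -0.6281262)
q' = normalize(q + ½dt·q⊗(0,ω)) = (-0.7048, -0.4675, -0.2014, -0.4941)
new position p' = (-2.9920, 0.1520, 2.2120)
v + (F/m)dt = (-0.1080, 1.9800, -1.0147)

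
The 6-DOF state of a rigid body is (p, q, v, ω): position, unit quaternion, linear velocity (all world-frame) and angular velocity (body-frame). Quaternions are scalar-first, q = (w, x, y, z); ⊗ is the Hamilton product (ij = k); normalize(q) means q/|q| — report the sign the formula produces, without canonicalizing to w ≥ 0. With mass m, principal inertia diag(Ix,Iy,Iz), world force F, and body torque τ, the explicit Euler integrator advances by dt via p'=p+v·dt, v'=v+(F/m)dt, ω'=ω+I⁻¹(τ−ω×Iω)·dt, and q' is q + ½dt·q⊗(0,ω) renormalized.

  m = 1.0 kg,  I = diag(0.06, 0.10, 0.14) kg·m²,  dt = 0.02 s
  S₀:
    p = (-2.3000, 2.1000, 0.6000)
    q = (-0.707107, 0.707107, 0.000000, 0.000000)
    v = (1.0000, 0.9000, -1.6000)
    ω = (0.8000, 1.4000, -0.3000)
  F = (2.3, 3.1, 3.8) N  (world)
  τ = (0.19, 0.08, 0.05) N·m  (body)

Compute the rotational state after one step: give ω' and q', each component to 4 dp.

ω' = (0.8689, 1.4122, -0.2993)
q' = (-0.7127, 0.7014, -0.0078, 0.0120)

precession coupling ω×(Iω) = (-0.0168, 0.0192, 0.0448)
(τ − ω×Iω)/I = (3.4467, 0.6080, 0.0371)
new body rate ω' = (0.8689, 1.4122, -0.2993)
2q̇ = q⊗(0,ω) = (-0.5656856, -0.5656856, -0.7778177, 1.2020819)
q + ½dt·q⊗(0,ω), renormalized = (-0.7127, 0.7014, -0.0078, 0.0120)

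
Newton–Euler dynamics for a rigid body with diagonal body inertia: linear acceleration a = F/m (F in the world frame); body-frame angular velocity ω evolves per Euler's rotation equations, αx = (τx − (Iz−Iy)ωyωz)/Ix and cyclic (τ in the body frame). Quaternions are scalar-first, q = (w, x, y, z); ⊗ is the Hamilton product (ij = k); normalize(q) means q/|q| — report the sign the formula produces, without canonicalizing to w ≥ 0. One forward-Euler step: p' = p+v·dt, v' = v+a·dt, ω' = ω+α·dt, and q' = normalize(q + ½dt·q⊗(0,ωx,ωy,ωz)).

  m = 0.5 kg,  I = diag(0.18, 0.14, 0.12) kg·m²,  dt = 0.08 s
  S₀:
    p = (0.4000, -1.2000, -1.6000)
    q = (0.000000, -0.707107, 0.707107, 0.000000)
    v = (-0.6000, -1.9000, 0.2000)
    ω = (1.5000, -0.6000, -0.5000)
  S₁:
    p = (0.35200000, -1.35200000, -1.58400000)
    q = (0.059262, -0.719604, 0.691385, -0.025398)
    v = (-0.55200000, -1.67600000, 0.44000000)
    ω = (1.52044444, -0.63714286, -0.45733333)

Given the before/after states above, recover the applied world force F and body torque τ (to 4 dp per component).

v₁ − v₀ = (0.04800000, 0.22400000, 0.24000000)
F = m·Δv/dt = (0.3000, 1.4000, 1.5000)
Δω = ω₁−ω₀ = (0.02044444, -0.03714286, 0.04266667)
I·α + gyro = (0.0400, -0.1100, 0.1000)

F = (0.3000, 1.4000, 1.5000)
τ = (0.0400, -0.1100, 0.1000)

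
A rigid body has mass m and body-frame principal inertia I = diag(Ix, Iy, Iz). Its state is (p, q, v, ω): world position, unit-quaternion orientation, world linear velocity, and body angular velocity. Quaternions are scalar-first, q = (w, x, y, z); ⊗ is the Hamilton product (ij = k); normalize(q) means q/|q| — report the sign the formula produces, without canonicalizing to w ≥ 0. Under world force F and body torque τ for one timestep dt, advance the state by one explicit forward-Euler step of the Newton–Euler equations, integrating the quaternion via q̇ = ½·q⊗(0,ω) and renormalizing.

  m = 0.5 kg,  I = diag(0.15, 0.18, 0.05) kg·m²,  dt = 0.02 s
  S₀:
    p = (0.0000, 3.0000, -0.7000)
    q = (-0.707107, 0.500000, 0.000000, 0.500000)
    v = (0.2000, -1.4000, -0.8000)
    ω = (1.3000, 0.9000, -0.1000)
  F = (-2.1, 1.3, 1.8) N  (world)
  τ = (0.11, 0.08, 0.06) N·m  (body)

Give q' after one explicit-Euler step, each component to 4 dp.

q' = (-0.7130, 0.4862, 0.0006, 0.5051)

q⊗(0,ω) = (-0.6000000, -1.3692391, 0.0636037, 0.5207107)
updated quaternion q' = (-0.7130, 0.4862, 0.0006, 0.5051)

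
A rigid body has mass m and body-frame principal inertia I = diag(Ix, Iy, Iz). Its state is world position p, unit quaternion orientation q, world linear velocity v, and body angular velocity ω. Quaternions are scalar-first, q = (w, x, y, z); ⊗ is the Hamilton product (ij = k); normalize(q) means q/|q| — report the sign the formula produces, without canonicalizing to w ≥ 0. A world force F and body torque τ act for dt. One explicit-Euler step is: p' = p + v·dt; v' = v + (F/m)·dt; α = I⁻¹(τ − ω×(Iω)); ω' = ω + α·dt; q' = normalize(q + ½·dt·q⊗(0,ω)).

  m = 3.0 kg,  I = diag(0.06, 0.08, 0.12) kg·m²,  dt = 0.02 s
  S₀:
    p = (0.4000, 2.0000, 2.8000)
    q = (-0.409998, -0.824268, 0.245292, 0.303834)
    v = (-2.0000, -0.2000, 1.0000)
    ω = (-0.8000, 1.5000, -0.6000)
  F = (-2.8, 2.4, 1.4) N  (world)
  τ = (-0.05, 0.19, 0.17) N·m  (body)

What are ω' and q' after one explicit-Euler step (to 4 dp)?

precession coupling ω×(Iω) = (-0.0360, -0.0288, -0.0240)
angular accel α = (-0.2333, 2.7350, 1.6167)
ω' = ω + α·dt = (-0.8047, 1.5547, -0.5677)
2q̇ = q⊗(0,ω) = (-0.8450520, -0.2749278, -1.3526250, -0.7941696)
updated quaternion q' = (-0.4184, -0.8269, 0.2317, 0.2958)

ω' = (-0.8047, 1.5547, -0.5677)
q' = (-0.4184, -0.8269, 0.2317, 0.2958)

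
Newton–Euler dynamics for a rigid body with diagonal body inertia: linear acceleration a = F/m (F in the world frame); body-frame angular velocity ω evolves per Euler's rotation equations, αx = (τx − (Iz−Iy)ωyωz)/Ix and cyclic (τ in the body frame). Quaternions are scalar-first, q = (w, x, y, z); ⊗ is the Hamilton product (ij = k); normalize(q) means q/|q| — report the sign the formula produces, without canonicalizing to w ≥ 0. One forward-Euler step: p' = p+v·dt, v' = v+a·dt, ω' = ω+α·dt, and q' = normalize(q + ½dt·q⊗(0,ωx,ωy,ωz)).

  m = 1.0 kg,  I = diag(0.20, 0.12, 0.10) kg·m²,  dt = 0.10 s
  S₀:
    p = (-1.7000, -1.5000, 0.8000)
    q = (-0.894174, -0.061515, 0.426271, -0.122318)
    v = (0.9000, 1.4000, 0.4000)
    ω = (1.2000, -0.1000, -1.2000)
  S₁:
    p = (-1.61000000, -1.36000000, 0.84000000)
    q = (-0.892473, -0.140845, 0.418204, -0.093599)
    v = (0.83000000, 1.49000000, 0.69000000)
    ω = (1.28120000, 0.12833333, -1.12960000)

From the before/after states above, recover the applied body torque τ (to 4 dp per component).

τ = (0.1600, 0.1300, 0.0800)

rate change Δω = (0.08120000, 0.22833333, 0.07040000)
τ = I·(Δω/dt) + ω₀×(Iω₀) = (0.1600, 0.1300, 0.0800)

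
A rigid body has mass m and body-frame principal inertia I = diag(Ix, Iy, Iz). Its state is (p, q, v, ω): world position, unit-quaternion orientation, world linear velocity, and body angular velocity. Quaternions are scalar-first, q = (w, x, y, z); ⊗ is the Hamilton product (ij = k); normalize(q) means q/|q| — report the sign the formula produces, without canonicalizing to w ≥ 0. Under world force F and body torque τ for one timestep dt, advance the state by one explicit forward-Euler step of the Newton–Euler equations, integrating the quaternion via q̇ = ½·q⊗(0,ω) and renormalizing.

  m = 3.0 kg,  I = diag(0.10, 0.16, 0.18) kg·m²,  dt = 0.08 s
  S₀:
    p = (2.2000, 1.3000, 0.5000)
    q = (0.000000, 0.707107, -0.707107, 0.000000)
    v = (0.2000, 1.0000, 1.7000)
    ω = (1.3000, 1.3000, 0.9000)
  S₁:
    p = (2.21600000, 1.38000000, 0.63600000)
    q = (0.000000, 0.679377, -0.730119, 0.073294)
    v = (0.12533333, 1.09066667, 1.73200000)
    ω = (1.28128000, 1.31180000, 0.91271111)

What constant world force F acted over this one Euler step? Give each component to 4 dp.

velocity change Δv = (-0.07466667, 0.09066667, 0.03200000)
F = m·Δv/dt = (-2.8000, 3.4000, 1.2000)

F = (-2.8000, 3.4000, 1.2000)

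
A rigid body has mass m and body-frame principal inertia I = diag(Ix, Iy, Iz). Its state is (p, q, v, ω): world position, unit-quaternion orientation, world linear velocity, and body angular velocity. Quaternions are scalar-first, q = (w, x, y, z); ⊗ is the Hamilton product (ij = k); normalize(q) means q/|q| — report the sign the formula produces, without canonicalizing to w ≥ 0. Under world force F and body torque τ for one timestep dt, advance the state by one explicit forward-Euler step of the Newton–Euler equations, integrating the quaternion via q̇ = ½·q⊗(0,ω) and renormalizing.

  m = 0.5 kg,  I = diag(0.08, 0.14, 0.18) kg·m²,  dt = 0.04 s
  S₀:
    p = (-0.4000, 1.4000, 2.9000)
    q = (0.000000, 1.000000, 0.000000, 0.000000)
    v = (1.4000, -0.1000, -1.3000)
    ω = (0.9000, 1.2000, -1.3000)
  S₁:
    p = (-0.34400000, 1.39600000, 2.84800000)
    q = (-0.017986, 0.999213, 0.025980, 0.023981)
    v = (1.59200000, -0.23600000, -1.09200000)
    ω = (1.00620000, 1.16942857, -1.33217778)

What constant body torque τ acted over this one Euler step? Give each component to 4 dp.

rate change Δω = (0.10620000, -0.03057143, -0.03217778)
I·α + gyro = (0.1500, 0.0100, -0.0800)

τ = (0.1500, 0.0100, -0.0800)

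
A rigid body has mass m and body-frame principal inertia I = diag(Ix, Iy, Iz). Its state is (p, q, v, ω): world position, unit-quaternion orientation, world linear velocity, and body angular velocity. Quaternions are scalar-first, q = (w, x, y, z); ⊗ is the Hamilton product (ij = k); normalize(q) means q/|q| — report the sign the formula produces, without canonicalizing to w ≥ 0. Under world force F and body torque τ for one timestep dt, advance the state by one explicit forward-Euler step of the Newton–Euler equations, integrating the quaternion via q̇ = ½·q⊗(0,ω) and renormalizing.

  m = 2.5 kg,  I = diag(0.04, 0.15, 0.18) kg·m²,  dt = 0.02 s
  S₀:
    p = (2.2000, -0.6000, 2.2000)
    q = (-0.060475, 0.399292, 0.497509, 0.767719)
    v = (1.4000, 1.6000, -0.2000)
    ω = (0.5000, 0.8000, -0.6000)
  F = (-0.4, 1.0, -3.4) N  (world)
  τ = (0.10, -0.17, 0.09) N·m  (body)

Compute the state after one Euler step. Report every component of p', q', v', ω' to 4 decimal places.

a = (-0.1600, 0.4000, -1.3600)
p + v·dt = (2.2280, -0.5680, 2.1960)
v + (F/m)dt = (1.3968, 1.6080, -0.2272)
α = I⁻¹(τ − ω×Iω) = (2.8600, -1.4133, 0.2556)
ω + α·dt = (0.5572, 0.7717, -0.5949)
q⊗(0,ω) = (-0.1370218, -0.9429181, 0.5750547, 0.1069641)
q + ½dt·q⊗(0,ω), renormalized = (-0.0618, 0.3898, 0.5032, 0.7687)

p' = (2.2280, -0.5680, 2.1960)
q' = (-0.0618, 0.3898, 0.5032, 0.7687)
v' = (1.3968, 1.6080, -0.2272)
ω' = (0.5572, 0.7717, -0.5949)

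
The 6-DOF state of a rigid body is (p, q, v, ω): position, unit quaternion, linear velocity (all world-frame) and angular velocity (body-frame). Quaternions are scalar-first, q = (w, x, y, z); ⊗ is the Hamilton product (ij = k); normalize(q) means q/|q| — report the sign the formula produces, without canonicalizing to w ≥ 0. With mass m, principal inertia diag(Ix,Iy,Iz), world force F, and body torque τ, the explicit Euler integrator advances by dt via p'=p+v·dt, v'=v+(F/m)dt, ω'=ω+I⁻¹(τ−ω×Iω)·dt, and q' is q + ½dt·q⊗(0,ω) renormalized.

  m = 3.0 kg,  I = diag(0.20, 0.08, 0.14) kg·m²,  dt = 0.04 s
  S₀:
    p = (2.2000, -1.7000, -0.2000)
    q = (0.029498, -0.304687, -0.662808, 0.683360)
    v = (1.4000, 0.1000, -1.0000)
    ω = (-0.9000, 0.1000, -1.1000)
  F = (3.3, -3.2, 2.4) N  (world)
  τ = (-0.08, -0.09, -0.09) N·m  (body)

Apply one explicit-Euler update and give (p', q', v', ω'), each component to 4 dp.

p' = (2.2560, -1.6960, -0.2400)
q' = (0.0404, -0.2919, -0.6815, 0.6699)
v' = (1.4440, 0.0573, -0.9680)
ω' = (-0.9147, 0.0253, -1.1288)

(τ − ω×Iω)/I = (-0.3670, -1.8675, -0.7200)
new body rate ω' = (-0.9147, 0.0253, -1.1288)
q⊗(0,ω) = (0.5437585, 0.6342046, -0.9472299, -0.6594437)
updated quaternion q' = (0.0404, -0.2919, -0.6815, 0.6699)
new position p' = (2.2560, -1.6960, -0.2400)
v + (F/m)dt = (1.4440, 0.0573, -0.9680)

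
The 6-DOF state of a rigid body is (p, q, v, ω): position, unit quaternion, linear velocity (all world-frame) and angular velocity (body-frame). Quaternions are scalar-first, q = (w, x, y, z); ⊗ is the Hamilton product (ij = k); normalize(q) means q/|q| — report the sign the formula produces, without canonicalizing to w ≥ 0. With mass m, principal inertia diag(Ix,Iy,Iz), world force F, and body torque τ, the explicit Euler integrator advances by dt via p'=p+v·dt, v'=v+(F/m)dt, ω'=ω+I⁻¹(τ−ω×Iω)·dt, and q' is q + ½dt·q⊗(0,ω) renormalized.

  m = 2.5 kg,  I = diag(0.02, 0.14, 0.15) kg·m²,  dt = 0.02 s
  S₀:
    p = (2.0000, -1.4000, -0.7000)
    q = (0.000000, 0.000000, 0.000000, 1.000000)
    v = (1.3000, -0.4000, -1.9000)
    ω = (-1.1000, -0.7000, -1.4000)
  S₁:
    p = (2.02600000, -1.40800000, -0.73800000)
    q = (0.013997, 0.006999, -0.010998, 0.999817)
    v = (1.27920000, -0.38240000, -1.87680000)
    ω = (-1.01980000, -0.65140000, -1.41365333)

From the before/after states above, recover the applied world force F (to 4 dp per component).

F = (-2.6000, 2.2000, 2.9000)

v₁ − v₀ = (-0.02080000, 0.01760000, 0.02320000)
F = m·Δv/dt = (-2.6000, 2.2000, 2.9000)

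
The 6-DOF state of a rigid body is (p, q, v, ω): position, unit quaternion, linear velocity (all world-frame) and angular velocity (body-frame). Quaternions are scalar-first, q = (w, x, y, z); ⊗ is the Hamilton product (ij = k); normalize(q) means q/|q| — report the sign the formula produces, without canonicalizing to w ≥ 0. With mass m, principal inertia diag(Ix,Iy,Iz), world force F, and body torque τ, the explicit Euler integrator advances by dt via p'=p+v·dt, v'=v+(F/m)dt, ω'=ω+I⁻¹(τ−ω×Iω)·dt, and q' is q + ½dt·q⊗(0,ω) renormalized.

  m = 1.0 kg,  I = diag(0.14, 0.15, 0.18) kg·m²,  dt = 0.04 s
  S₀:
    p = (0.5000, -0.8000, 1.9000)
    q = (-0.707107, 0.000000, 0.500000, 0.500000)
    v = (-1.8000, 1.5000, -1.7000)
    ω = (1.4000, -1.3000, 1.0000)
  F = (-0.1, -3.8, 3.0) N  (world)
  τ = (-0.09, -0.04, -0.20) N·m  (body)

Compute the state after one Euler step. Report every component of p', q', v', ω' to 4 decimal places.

new position p' = (0.4280, -0.7400, 1.8320)
new velocity v' = (-1.8040, 1.3480, -1.5800)
ω×(Iω) gyroscopic = (-0.0390, -0.0560, -0.0182)
angular accel α = (-0.3643, 0.1067, -1.0100)
new body rate ω' = (1.3854, -1.2957, 0.9596)
q⊗(0,ω) = (0.1500000, 0.1600502, 1.6192391, -1.4071070)
updated quaternion q' = (-0.7035, 0.0032, 0.5319, 0.4714)

p' = (0.4280, -0.7400, 1.8320)
q' = (-0.7035, 0.0032, 0.5319, 0.4714)
v' = (-1.8040, 1.3480, -1.5800)
ω' = (1.3854, -1.2957, 0.9596)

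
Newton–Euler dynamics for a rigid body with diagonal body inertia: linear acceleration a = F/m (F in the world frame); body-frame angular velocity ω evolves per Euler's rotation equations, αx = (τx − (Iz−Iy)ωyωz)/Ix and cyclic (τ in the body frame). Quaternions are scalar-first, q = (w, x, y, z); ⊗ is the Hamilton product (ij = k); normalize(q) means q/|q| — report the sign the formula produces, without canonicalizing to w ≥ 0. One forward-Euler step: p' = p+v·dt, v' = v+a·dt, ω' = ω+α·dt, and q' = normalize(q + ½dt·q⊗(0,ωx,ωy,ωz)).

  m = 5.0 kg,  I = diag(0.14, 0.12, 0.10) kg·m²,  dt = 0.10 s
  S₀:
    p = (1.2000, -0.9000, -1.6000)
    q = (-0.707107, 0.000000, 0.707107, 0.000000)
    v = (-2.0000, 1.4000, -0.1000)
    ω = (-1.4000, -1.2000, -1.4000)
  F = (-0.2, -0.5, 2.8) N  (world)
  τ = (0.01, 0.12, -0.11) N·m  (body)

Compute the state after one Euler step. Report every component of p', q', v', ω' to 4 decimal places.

p' = (1.0000, -0.7600, -1.6100)
q' = (-0.6603, 0.0000, 0.7446, 0.0983)
v' = (-2.0040, 1.3900, -0.0440)
ω' = (-1.3689, -1.1653, -1.4764)

a = F/m = (-0.0400, -0.1000, 0.5600)
new position p' = (1.0000, -0.7600, -1.6100)
v + (F/m)dt = (-2.0040, 1.3900, -0.0440)
angular accel α = (0.3114, 0.3467, -0.7640)
new body rate ω' = (-1.3689, -1.1653, -1.4764)
2q̇ = q⊗(0,ω) = (0.8485284, 0.0000000, 0.8485284, 1.9798996)
q + ½dt·q⊗(0,ω), renormalized = (-0.6603, 0.0000, 0.7446, 0.0983)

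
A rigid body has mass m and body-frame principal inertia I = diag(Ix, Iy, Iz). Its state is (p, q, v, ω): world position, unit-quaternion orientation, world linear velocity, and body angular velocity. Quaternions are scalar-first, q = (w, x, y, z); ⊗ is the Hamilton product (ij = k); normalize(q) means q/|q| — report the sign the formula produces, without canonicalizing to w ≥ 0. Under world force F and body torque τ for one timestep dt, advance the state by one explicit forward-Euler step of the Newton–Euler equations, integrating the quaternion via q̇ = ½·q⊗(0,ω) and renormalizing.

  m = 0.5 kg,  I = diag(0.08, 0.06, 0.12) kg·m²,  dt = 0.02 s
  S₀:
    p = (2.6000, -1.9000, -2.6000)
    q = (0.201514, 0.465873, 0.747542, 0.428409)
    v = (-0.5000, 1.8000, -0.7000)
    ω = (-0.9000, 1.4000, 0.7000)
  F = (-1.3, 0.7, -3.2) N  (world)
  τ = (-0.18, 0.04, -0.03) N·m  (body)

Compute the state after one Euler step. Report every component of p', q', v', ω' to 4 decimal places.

p' = (2.5900, -1.8640, -2.6140)
q' = (0.1922, 0.4632, 0.7431, 0.4430)
v' = (-0.5520, 1.8280, -0.8280)
ω' = (-0.9597, 1.4049, 0.6908)

p' = p + v·dt = (2.5900, -1.8640, -2.6140)
new velocity v' = (-0.5520, 1.8280, -0.8280)
α = I⁻¹(τ − ω×Iω) = (-2.9850, 0.2467, -0.4600)
ω + α·dt = (-0.9597, 1.4049, 0.6908)
q⊗(0,ω) = (-0.9271594, -0.2578558, -0.4295596, 1.4660698)
updated quaternion q' = (0.1922, 0.4632, 0.7431, 0.4430)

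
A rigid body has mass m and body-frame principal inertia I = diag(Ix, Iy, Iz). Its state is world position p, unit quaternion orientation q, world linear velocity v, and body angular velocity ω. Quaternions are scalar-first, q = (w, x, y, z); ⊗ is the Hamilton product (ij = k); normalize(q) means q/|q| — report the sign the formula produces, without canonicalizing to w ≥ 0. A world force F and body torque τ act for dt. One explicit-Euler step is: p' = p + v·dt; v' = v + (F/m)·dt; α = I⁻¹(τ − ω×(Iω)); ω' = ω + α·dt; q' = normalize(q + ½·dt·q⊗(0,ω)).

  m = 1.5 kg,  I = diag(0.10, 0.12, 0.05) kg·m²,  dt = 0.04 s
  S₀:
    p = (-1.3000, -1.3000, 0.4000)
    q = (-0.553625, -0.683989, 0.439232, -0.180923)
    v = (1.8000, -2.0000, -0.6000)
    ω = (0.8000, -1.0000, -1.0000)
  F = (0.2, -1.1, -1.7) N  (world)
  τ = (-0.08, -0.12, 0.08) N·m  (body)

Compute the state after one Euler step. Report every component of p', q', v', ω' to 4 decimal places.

p' = (-1.2280, -1.3800, 0.3760)
q' = (-0.5372, -0.7049, 0.4335, -0.1631)
v' = (1.8053, -2.0293, -0.6453)
ω' = (0.7960, -1.0267, -0.9232)

p + v·dt = (-1.2280, -1.3800, 0.3760)
v' = v + a·dt = (1.8053, -2.0293, -0.6453)
gyro term ω×Iω = (-0.0700, -0.0400, -0.0160)
(τ − ω×Iω)/I = (-0.1000, -0.6667, 1.9200)
ω + α·dt = (0.7960, -1.0267, -0.9232)
q⊗(0,ω) = (0.8055002, -1.0630550, -0.2751024, 0.8862284)
q' = normalize(q + ½dt·q⊗(0,ω)) = (-0.5372, -0.7049, 0.4335, -0.1631)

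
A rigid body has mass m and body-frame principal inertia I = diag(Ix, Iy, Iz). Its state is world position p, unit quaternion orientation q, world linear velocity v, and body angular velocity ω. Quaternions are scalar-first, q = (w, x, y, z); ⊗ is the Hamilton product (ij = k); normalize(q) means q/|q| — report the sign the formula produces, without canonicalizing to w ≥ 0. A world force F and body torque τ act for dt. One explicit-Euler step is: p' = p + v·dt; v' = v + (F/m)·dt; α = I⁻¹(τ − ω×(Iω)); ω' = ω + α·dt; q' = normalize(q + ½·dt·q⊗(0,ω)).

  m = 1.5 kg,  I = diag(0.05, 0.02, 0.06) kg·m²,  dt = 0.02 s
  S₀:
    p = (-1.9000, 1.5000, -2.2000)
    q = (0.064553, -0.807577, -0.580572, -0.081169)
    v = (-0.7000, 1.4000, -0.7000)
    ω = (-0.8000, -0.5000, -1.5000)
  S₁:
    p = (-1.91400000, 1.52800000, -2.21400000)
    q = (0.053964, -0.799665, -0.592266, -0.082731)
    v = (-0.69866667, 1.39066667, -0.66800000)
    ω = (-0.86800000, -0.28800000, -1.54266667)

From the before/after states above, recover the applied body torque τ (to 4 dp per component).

ω₁ − ω₀ = (-0.06800000, 0.21200000, -0.04266667)
gyro term ω₀×Iω₀ = (0.0300, -0.0120, -0.0120)
I·α + gyro = (-0.1400, 0.2000, -0.1400)

τ = (-0.1400, 0.2000, -0.1400)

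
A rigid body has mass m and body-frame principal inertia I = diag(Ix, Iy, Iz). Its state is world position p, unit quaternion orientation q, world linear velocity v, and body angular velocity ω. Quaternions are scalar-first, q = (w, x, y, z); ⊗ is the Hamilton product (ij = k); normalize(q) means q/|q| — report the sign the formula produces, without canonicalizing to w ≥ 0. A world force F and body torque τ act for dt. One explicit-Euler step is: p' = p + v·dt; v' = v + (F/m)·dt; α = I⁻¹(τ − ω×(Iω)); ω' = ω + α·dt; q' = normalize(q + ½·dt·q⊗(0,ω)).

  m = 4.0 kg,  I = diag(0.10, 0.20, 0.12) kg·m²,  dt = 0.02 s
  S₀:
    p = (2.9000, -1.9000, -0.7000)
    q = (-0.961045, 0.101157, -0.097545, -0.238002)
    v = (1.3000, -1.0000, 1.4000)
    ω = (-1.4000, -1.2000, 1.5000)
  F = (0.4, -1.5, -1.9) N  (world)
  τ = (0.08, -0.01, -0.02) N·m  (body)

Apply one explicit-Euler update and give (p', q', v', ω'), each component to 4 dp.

p' = (2.9260, -1.9200, -0.6720)
q' = (-0.9570, 0.1103, -0.0842, -0.2549)
v' = (1.3020, -1.0075, 1.3905)
ω' = (-1.4128, -1.2052, 1.4687)

new position p' = (2.9260, -1.9200, -0.6720)
v' = v + a·dt = (1.3020, -1.0075, 1.3905)
α = I⁻¹(τ − ω×Iω) = (-0.6400, -0.2600, -1.5667)
new body rate ω' = (-1.4128, -1.2052, 1.4687)
q⊗(0,ω) = (0.3815688, 0.9135431, 1.3347213, -1.6995189)
updated quaternion q' = (-0.9570, 0.1103, -0.0842, -0.2549)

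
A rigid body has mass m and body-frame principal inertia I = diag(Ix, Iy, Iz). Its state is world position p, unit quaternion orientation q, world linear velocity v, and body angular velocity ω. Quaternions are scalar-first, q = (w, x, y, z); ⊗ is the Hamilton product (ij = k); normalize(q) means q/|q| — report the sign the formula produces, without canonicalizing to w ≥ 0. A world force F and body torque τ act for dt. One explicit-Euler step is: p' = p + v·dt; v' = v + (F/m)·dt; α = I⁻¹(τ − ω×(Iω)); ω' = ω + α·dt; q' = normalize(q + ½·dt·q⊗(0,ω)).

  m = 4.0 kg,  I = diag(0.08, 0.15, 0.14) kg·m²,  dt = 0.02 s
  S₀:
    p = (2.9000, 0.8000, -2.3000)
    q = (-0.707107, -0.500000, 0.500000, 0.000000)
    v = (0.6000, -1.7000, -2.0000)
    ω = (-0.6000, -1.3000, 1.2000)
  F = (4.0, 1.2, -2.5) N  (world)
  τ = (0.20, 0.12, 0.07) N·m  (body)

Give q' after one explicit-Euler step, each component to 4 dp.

Hamilton product q⊗(0,ω) = (0.3500000, 1.0242642, 1.5192391, 0.1014716)
q + ½dt·q⊗(0,ω), renormalized = (-0.7035, -0.4897, 0.5151, 0.0010)

q' = (-0.7035, -0.4897, 0.5151, 0.0010)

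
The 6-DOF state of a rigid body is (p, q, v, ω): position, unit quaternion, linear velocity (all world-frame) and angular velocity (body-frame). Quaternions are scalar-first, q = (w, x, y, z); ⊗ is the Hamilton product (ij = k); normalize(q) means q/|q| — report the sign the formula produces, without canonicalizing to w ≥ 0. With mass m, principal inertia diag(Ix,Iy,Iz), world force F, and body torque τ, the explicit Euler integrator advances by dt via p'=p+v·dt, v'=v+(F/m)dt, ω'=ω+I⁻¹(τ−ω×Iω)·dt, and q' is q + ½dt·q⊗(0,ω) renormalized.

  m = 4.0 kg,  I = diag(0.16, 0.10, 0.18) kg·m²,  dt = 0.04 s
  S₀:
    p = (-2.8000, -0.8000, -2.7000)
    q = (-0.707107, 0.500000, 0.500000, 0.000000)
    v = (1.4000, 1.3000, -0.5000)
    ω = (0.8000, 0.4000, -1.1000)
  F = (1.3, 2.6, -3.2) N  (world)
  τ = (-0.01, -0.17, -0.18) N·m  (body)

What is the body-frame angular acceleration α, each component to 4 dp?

α = (0.1575, -1.8760, -0.8933)

precession coupling ω×(Iω) = (-0.0352, 0.0176, -0.0192)
α = I⁻¹(τ − ω×Iω) = (0.1575, -1.8760, -0.8933)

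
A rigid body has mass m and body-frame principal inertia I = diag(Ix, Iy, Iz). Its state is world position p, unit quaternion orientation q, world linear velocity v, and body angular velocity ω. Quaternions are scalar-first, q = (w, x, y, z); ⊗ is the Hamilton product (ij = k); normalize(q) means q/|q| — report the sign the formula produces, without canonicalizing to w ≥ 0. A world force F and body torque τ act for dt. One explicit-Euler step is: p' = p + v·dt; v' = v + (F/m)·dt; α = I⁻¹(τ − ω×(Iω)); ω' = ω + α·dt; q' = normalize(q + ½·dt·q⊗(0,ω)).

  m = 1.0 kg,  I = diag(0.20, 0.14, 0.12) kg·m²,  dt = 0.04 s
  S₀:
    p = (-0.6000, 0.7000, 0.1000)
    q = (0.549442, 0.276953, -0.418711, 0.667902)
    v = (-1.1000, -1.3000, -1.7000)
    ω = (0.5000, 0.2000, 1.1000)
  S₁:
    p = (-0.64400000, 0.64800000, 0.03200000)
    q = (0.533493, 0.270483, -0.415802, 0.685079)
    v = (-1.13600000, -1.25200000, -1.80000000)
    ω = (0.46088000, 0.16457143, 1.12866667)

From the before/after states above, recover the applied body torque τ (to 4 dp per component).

τ = (-0.2000, -0.0800, 0.0800)

ω₁ − ω₀ = (-0.03912000, -0.03542857, 0.02866667)
gyro term ω₀×Iω₀ = (-0.0044, 0.0440, -0.0060)
τ = I·(Δω/dt) + ω₀×(Iω₀) = (-0.2000, -0.0800, 0.0800)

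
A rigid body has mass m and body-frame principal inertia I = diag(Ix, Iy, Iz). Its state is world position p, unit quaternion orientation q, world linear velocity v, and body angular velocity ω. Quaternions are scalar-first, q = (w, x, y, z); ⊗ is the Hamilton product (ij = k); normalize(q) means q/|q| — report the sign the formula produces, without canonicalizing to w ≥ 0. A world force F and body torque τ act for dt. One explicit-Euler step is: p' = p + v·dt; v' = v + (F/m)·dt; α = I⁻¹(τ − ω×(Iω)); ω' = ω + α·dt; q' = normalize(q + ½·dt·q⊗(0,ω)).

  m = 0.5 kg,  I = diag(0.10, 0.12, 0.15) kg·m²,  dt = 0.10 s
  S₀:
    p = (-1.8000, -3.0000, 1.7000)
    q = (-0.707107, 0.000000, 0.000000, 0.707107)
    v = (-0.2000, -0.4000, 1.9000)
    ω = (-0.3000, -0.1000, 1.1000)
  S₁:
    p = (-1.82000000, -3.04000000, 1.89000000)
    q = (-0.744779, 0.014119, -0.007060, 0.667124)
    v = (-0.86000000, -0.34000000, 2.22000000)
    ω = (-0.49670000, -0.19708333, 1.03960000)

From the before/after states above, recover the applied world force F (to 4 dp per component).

v₁ − v₀ = (-0.66000000, 0.06000000, 0.32000000)
F = m·Δv/dt = (-3.3000, 0.3000, 1.6000)

F = (-3.3000, 0.3000, 1.6000)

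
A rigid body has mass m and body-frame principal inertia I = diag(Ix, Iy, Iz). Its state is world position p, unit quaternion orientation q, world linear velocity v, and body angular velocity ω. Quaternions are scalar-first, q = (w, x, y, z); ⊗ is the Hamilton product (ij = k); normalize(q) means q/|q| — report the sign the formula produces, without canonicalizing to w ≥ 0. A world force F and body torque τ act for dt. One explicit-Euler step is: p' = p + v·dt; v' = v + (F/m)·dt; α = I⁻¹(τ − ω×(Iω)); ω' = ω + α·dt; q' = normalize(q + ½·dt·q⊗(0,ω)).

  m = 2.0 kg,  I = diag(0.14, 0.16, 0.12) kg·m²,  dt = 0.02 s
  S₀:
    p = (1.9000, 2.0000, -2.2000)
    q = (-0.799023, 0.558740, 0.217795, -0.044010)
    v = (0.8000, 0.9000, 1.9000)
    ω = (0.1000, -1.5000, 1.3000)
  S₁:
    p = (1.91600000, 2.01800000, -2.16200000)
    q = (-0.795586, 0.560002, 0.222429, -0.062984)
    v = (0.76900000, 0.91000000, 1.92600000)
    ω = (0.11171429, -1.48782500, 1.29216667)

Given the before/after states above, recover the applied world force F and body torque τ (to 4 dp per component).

rate change Δω = (0.01171429, 0.01217500, -0.00783333)
applied torque τ = (0.1600, 0.1000, -0.0500)
velocity change Δv = (-0.03100000, 0.01000000, 0.02600000)
applied force F = (-3.1000, 1.0000, 2.6000)

F = (-3.1000, 1.0000, 2.6000)
τ = (0.1600, 0.1000, -0.0500)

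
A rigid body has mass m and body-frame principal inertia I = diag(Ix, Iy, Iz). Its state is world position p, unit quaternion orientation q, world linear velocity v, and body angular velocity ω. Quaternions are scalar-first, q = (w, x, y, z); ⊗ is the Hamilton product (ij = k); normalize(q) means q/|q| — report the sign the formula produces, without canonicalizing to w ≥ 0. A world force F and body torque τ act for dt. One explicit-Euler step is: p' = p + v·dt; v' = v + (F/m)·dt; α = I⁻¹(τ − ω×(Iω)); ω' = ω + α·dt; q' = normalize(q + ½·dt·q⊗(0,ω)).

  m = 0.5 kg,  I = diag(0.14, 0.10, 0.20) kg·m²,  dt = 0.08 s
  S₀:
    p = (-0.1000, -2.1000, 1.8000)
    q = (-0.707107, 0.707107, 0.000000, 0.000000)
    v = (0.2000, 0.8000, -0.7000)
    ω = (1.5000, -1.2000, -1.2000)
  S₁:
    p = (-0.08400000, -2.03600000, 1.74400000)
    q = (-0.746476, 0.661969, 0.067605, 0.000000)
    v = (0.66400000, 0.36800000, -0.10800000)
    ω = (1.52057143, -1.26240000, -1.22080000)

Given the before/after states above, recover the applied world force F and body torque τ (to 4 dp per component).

F = (2.9000, -2.7000, 3.7000)
τ = (0.1800, 0.0300, 0.0200)

Δv = v₁−v₀ = (0.46400000, -0.43200000, 0.59200000)
applied force F = (2.9000, -2.7000, 3.7000)
Δω = ω₁−ω₀ = (0.02057143, -0.06240000, -0.02080000)
ω₀×(Iω₀) = (0.1440, 0.1080, 0.0720)
applied torque τ = (0.1800, 0.0300, 0.0200)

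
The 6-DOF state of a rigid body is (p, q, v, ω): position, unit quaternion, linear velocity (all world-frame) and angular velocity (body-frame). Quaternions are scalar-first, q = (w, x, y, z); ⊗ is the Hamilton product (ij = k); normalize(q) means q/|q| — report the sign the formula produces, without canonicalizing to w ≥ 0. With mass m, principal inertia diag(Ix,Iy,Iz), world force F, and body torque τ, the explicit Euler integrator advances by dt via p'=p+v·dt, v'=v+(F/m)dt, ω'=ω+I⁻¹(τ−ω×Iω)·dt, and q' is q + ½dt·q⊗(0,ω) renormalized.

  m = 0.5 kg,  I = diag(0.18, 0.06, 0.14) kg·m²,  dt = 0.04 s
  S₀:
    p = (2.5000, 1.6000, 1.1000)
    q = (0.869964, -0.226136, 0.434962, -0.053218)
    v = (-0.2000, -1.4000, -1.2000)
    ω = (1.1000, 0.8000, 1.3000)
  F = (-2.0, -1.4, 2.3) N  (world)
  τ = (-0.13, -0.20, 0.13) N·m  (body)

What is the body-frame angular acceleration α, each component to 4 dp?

precession coupling ω×(Iω) = (0.0832, 0.0572, -0.1056)
(τ − ω×Iω)/I = (-1.1844, -4.2867, 1.6829)

α = (-1.1844, -4.2867, 1.6829)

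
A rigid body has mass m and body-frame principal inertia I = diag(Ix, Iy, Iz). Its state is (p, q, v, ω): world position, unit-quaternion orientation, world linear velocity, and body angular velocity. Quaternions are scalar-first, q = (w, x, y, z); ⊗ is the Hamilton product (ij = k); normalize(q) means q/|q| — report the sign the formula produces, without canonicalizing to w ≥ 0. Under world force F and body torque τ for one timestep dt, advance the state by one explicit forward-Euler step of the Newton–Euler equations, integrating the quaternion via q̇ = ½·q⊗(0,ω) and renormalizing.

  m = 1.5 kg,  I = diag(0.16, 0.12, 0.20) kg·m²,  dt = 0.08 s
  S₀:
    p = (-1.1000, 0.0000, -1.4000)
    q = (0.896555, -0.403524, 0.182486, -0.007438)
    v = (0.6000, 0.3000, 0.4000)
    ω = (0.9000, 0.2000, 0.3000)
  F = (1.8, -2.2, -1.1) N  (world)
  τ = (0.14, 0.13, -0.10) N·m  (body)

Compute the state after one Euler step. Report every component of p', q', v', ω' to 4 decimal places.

p' = (-1.0520, 0.0240, -1.3680)
q' = (0.9090, -0.3687, 0.1941, -0.0065)
v' = (0.6960, 0.1827, 0.3413)
ω' = (0.9676, 0.2939, 0.2629)

gyro term ω×Iω = (0.0048, -0.0108, -0.0072)
angular accel α = (0.8450, 1.1733, -0.4640)
ω + α·dt = (0.9676, 0.2939, 0.2629)
2q̇ = q⊗(0,ω) = (0.3289058, 0.8631329, 0.2936740, 0.0240243)
updated quaternion q' = (0.9090, -0.3687, 0.1941, -0.0065)
a = F/m = (1.2000, -1.4667, -0.7333)
p + v·dt = (-1.0520, 0.0240, -1.3680)
v' = v + a·dt = (0.6960, 0.1827, 0.3413)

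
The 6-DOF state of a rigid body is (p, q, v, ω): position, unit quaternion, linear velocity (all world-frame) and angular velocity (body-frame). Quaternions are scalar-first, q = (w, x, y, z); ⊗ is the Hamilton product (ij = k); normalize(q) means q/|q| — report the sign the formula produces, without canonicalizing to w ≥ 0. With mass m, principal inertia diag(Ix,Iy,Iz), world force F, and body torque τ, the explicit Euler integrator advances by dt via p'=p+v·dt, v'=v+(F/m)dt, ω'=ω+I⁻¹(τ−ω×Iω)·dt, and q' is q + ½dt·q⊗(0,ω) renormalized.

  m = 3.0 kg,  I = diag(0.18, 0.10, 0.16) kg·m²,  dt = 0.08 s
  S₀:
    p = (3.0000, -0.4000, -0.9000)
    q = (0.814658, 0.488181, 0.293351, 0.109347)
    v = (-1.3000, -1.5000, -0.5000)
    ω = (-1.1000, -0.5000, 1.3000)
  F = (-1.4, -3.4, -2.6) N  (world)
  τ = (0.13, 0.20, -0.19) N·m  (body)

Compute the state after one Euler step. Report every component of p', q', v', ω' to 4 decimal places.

linear accel F/m = (-0.4667, -1.1333, -0.8667)
new position p' = (2.8960, -0.5200, -0.9400)
v' = v + a·dt = (-1.3373, -1.5907, -0.5693)
gyro term ω×Iω = (-0.0390, -0.0286, -0.0440)
angular accel α = (0.9389, 2.2860, -0.9125)
ω + α·dt = (-1.0249, -0.3171, 1.2270)
Hamilton product q⊗(0,ω) = (0.5415235, -0.4600940, -1.1622460, 1.1376510)
updated quaternion q' = (0.8342, 0.4686, 0.2462, 0.1545)

p' = (2.8960, -0.5200, -0.9400)
q' = (0.8342, 0.4686, 0.2462, 0.1545)
v' = (-1.3373, -1.5907, -0.5693)
ω' = (-1.0249, -0.3171, 1.2270)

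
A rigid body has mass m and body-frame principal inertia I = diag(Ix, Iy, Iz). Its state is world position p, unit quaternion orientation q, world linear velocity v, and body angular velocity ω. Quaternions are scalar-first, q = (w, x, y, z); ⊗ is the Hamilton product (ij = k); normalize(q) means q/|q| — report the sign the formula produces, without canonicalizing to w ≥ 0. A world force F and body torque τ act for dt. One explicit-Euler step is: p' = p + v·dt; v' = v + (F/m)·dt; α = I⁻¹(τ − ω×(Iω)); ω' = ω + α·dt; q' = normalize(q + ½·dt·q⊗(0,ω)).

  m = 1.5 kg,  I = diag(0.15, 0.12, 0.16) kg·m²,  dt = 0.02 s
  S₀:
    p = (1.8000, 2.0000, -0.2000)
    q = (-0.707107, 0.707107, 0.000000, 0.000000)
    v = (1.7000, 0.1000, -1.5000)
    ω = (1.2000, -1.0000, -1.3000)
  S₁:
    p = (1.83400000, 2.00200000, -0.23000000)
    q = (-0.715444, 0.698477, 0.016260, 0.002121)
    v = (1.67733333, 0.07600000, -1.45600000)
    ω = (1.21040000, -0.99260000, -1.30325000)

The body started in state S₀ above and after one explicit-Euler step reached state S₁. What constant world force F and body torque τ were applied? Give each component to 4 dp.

velocity change Δv = (-0.02266667, -0.02400000, 0.04400000)
m·(v₁−v₀)/dt = (-1.7000, -1.8000, 3.3000)
Δω = ω₁−ω₀ = (0.01040000, 0.00740000, -0.00325000)
ω₀×(Iω₀) = (0.0520, 0.0156, 0.0360)
τ = I·(Δω/dt) + ω₀×(Iω₀) = (0.1300, 0.0600, 0.0100)

F = (-1.7000, -1.8000, 3.3000)
τ = (0.1300, 0.0600, 0.0100)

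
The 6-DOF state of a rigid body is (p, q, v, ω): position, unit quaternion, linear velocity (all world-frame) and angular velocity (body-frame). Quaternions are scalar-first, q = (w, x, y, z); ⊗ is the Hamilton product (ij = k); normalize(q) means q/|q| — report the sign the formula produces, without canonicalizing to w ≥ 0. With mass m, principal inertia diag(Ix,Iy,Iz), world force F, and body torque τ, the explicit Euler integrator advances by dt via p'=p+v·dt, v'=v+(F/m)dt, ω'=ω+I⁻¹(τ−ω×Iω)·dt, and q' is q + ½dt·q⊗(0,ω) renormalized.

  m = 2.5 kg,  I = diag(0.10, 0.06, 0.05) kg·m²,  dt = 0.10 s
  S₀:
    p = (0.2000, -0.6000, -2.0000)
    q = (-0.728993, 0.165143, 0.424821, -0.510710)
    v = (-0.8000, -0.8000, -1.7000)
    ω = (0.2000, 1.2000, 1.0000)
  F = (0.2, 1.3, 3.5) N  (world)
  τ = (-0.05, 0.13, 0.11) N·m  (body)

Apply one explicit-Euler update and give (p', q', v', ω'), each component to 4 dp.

precession coupling ω×(Iω) = (-0.0120, 0.0100, -0.0096)
α = I⁻¹(τ − ω×Iω) = (-0.3800, 2.0000, 2.3920)
new body rate ω' = (0.1620, 1.4000, 1.2392)
q⊗(0,ω) = (-0.0321038, 0.8918744, -1.1420766, -0.6157856)
q' = normalize(q + ½dt·q⊗(0,ω)) = (-0.7283, 0.2091, 0.3666, -0.5398)
a = F/m = (0.0800, 0.5200, 1.4000)
p + v·dt = (0.1200, -0.6800, -2.1700)
v' = v + a·dt = (-0.7920, -0.7480, -1.5600)

p' = (0.1200, -0.6800, -2.1700)
q' = (-0.7283, 0.2091, 0.3666, -0.5398)
v' = (-0.7920, -0.7480, -1.5600)
ω' = (0.1620, 1.4000, 1.2392)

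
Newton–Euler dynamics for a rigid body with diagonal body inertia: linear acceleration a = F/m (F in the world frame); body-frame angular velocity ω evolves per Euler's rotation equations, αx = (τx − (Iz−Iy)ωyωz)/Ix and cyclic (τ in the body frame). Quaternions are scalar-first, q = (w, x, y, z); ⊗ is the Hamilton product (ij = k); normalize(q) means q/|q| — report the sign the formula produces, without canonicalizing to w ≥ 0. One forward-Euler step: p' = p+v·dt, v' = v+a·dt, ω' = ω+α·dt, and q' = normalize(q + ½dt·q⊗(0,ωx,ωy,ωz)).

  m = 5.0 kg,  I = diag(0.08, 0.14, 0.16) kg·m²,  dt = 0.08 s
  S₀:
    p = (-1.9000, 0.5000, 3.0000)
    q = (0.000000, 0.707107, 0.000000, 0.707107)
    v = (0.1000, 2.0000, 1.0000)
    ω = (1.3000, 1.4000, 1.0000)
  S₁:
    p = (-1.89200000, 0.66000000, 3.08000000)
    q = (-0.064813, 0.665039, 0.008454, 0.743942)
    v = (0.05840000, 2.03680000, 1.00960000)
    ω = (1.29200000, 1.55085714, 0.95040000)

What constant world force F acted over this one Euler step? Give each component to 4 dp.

F = (-2.6000, 2.3000, 0.6000)

v₁ − v₀ = (-0.04160000, 0.03680000, 0.00960000)
m·(v₁−v₀)/dt = (-2.6000, 2.3000, 0.6000)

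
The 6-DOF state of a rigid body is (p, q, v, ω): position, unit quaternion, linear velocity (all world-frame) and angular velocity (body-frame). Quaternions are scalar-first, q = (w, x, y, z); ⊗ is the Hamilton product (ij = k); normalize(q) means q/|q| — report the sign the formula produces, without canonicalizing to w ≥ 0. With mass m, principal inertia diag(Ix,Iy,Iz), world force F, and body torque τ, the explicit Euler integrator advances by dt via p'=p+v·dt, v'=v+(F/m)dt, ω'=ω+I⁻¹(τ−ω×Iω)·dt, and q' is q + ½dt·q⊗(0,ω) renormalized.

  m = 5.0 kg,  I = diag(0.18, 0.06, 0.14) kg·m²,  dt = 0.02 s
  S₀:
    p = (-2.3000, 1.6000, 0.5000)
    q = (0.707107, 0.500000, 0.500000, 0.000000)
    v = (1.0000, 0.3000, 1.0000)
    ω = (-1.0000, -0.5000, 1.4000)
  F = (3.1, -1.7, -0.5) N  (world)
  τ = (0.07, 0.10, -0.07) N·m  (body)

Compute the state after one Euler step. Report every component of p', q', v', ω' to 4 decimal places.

p' = (-2.2800, 1.6060, 0.5200)
q' = (0.7145, 0.4998, 0.4894, 0.0124)
v' = (1.0124, 0.2932, 0.9980)
ω' = (-0.9860, -0.4480, 1.3986)

precession coupling ω×(Iω) = (-0.0560, -0.0560, -0.0600)
(τ − ω×Iω)/I = (0.7000, 2.6000, -0.0714)
ω + α·dt = (-0.9860, -0.4480, 1.3986)
2q̇ = q⊗(0,ω) = (0.7500000, -0.0071070, -1.0535535, 1.2399498)
updated quaternion q' = (0.7145, 0.4998, 0.4894, 0.0124)
linear accel F/m = (0.6200, -0.3400, -0.1000)
p' = p + v·dt = (-2.2800, 1.6060, 0.5200)
v + (F/m)dt = (1.0124, 0.2932, 0.9980)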